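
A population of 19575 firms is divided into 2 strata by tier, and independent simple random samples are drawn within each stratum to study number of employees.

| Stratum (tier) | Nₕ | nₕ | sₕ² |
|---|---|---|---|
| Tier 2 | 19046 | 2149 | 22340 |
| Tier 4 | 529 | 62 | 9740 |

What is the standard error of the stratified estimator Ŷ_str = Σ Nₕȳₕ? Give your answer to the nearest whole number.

58175

Var(Ŷ_str) = Σₕ Nₕ²(1 − fₕ)sₕ²/nₕ.
Tier 2: 19046²·(1 − 2149/19046)·22340/2149 = 3.3454931 × 10^9.
Tier 4: 529²·(1 − 62/529)·9740/62 = 3.8809658 × 10^7.
Sum = 3.3843028 × 10^9.
SE = √(3.3843028 × 10^9) = 58175.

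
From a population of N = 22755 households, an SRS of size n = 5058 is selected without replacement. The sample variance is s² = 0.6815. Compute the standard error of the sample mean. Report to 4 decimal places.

Under SRS without replacement, Var(ȳ) = (1 − f)·s²/n with f = n/N = 5058/22755 = 0.22228082.
Var(ȳ) = (1 − 0.22228082)·0.6815/5058 = 0.77771918·1.3473705 × 10^-4 = 1.0478759 × 10^-4.
SE(ȳ) = √(1.0478759 × 10^-4) = 0.0102.

0.0102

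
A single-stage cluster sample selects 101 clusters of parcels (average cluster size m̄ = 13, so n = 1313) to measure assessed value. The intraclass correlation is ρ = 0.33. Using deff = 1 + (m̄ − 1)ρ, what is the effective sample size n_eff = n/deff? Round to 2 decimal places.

deff = 1 + (13 − 1)·0.33 = 1 + 3.96 = 4.96.
n_eff = 1313 / 4.96 = 264.72.

264.72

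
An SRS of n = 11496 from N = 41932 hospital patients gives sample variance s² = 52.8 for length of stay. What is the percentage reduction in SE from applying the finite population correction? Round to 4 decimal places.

14.8036

f = n/N = 11496/41932 = 0.27415816.
SE_no-fpc = √(s²/n) = 0.067770952; SE_fpc = √((1−f)s²/n) = 0.057738378.
Ratio = √(1−f) = 0.85196352. Reduction = 100·(1 − 0.85196352) = 14.8036%.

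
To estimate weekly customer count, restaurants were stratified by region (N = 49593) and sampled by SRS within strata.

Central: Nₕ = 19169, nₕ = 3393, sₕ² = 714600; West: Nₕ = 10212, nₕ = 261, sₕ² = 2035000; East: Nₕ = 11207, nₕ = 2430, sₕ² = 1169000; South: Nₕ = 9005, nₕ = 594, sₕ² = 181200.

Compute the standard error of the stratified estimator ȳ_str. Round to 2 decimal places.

Var(ȳ_str) = Σₕ Wₕ²(1 − fₕ)sₕ²/nₕ with Wₕ = Nₕ/N, N = 49593.
Central: Wₕ = 0.38652632; term = 0.38652632²·(1 − 0.17700454)·714600/3393 = 25.896123.
West: Wₕ = 0.20591616; term = 0.20591616²·(1 − 0.02555817)·2035000/261 = 322.15189.
East: Wₕ = 0.22597947; term = 0.22597947²·(1 − 0.21682877)·1169000/2430 = 19.239906.
South: Wₕ = 0.18157805; term = 0.18157805²·(1 − 0.06596335)·181200/594 = 9.3942548.
Sum = 376.68217.
SE = √(376.68217) = 19.41.

19.41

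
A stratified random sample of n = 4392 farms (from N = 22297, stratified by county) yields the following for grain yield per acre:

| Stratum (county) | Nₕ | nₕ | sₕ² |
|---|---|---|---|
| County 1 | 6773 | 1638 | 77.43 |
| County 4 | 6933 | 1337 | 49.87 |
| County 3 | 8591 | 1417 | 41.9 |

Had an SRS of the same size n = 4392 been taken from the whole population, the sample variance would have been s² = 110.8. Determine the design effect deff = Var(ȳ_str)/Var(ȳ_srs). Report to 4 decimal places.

Var(ȳ_str) = Σ Wₕ²(1−fₕ)sₕ²/nₕ with Wₕ = Nₕ/22297:
  County 1: (6773/22297)²·(1−1638/6773)·77.43/1638 = 0.0033069225
  County 4: (6933/22297)²·(1−1337/6933)·49.87/1337 = 0.0029108109
  County 3: (8591/22297)²·(1−1417/8591)·41.9/1417 = 0.0036656956
  → Var(ȳ_str) = 0.009883429.
Var(ȳ_srs) = (1 − 4392/22297)·110.8/4392 = 0.020258408.
deff = 0.009883429 / 0.020258408 = 0.4879.

0.4879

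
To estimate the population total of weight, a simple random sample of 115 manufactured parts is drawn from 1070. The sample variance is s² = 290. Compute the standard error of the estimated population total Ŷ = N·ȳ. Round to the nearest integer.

1605

Var(Ŷ) = N²·Var(ȳ) = N²·(1 − n/N)·s²/n.
f = 115/1070 = 0.10747664; Var(ȳ) = 0.89252336·290/115 = 2.2507111.
Var(Ŷ) = 1070² · 2.2507111 = 2.5768391 × 10^6.
SE(Ŷ) = √(2.5768391 × 10^6) = 1605.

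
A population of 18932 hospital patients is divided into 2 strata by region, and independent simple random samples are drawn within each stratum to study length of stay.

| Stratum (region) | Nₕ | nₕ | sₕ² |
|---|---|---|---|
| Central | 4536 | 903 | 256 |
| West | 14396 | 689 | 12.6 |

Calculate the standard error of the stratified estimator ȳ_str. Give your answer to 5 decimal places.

Var(ȳ_str) = Σₕ Wₕ²(1 − fₕ)sₕ²/nₕ with Wₕ = Nₕ/N, N = 18932.
Central: Wₕ = 0.23959434; term = 0.23959434²·(1 − 0.19907407)·256/903 = 0.013034599.
West: Wₕ = 0.76040566; term = 0.76040566²·(1 − 0.04786052)·12.6/689 = 0.010067986.
Sum = 0.023102585.
SE = √(0.023102585) = 0.15200.

0.15200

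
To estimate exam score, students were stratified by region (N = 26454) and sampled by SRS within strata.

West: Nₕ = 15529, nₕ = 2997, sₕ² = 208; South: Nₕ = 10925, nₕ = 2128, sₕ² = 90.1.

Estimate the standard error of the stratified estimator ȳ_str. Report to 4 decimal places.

0.1585

Var(ȳ_str) = Σₕ Wₕ²(1 − fₕ)sₕ²/nₕ with Wₕ = Nₕ/N, N = 26454.
West: Wₕ = 0.58701898; term = 0.58701898²·(1 − 0.19299375)·208/2997 = 0.01930002.
South: Wₕ = 0.41298102; term = 0.41298102²·(1 − 0.19478261)·90.1/2128 = 0.0058146892.
Sum = 0.025114709.
SE = √(0.025114709) = 0.1585.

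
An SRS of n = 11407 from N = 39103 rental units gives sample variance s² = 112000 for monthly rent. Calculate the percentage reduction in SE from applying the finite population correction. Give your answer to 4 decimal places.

15.8404

f = n/N = 11407/39103 = 0.29171675.
SE_no-fpc = √(s²/n) = 3.1334538; SE_fpc = √((1−f)s²/n) = 2.6371011.
Ratio = √(1−f) = 0.84159566. Reduction = 100·(1 − 0.84159566) = 15.8404%.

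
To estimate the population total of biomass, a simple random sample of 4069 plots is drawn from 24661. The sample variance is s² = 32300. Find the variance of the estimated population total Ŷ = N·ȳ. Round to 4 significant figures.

4.031 × 10^9

Var(Ŷ) = N²·Var(ȳ) = N²·(1 − n/N)·s²/n.
f = 4069/24661 = 0.16499736; Var(ȳ) = 0.83500264·32300/4069 = 6.628308.
Var(Ŷ) = 24661² · 6.628308 = 4.0311044 × 10^9.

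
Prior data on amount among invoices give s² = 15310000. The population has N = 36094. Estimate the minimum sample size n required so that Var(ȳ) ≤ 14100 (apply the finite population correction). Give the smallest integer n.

Without fpc, n₀ = s²/D = 15310000/14100 = 1085.8156.
With fpc, (1 − n/N)·s²/n ≤ D requires n ≥ n₀/(1 + n₀/N) = 1085.8156/(1 + 1085.8156/36094) = 1054.1050.
Rounding up, n = 1055.

1055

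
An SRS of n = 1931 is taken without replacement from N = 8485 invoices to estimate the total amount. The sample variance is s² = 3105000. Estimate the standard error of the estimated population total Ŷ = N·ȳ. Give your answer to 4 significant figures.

Var(Ŷ) = N²·Var(ȳ) = N²·(1 − n/N)·s²/n.
f = 1931/8485 = 0.22757808; Var(ȳ) = 0.77242192·3105000/1931 = 1242.0352.
Var(Ŷ) = 8485² · 1242.0352 = 8.9420604 × 10^10.
SE(Ŷ) = √(8.9420604 × 10^10) = 299000.

299000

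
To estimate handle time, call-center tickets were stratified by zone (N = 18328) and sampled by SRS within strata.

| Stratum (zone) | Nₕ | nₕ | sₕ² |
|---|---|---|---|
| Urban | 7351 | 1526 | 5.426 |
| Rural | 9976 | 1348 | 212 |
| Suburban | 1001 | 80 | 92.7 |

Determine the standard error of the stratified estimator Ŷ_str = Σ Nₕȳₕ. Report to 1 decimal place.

3841.5

Var(Ŷ_str) = Σₕ Nₕ²(1 − fₕ)sₕ²/nₕ.
Urban: 7351²·(1 − 1526/7351)·5.426/1526 = 152253.61.
Rural: 9976²·(1 − 1348/9976)·212/1348 = 1.3536692 × 10^7.
Suburban: 1001²·(1 − 80/1001)·92.7/80 = 1.068276 × 10^6.
Sum = 1.4757222 × 10^7.
SE = √(1.4757222 × 10^7) = 3841.5.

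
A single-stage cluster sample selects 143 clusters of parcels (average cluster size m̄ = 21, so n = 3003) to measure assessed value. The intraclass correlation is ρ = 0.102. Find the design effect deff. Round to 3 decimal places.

deff = 1 + (21 − 1)·0.102 = 1 + 2.04 = 3.04.

3.040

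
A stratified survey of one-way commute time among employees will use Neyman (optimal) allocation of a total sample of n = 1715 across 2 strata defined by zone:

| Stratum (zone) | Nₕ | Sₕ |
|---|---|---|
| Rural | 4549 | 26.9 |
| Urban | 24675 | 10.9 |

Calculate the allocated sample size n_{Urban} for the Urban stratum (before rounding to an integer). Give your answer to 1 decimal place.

Neyman allocation: nₕ = n·NₕSₕ / Σⱼ NⱼSⱼ.
Σ NⱼSⱼ = 4549·26.9 + 24675·10.9 = 391325.6.
n_{Urban} = 1715·24675·10.9 / 391325.6 = 1178.7.

1178.7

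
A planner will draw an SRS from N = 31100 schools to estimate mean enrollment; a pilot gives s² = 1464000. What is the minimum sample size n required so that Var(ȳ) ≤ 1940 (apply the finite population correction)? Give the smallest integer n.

Without fpc, n₀ = s²/D = 1464000/1940 = 754.6392.
With fpc, (1 − n/N)·s²/n ≤ D requires n ≥ n₀/(1 + n₀/N) = 754.6392/(1 + 754.6392/31100) = 736.7617.
Rounding up, n = 737.

737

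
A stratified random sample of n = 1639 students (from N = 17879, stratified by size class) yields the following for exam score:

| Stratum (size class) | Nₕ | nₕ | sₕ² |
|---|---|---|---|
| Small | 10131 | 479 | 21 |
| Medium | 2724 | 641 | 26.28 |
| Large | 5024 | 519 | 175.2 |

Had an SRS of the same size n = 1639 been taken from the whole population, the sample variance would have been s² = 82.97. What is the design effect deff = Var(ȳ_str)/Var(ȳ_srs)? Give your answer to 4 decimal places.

0.8273

Var(ȳ_str) = Σ Wₕ²(1−fₕ)sₕ²/nₕ with Wₕ = Nₕ/17879:
  Small: (10131/17879)²·(1−479/10131)·21/479 = 0.013411179
  Medium: (2724/17879)²·(1−641/2724)·26.28/641 = 7.2774169 × 10^-4
  Large: (5024/17879)²·(1−519/5024)·175.2/519 = 0.023901476
  → Var(ȳ_str) = 0.038040397.
Var(ȳ_srs) = (1 − 1639/17879)·82.97/1639 = 0.045981691.
deff = 0.038040397 / 0.045981691 = 0.8273.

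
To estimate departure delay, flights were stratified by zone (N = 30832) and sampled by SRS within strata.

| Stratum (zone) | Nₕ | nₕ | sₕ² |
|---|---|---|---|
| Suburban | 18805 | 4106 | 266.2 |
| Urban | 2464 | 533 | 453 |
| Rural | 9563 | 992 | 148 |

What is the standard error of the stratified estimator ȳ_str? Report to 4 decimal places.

Var(ȳ_str) = Σₕ Wₕ²(1 − fₕ)sₕ²/nₕ with Wₕ = Nₕ/N, N = 30832.
Suburban: Wₕ = 0.60991827; term = 0.60991827²·(1 − 0.21834618)·266.2/4106 = 0.01885154.
Urban: Wₕ = 0.07991697; term = 0.07991697²·(1 − 0.21631494)·453/533 = 0.0042539323.
Rural: Wₕ = 0.31016476; term = 0.31016476²·(1 − 0.10373314)·148/992 = 0.012863889.
Sum = 0.035969361.
SE = √(0.035969361) = 0.1897.

0.1897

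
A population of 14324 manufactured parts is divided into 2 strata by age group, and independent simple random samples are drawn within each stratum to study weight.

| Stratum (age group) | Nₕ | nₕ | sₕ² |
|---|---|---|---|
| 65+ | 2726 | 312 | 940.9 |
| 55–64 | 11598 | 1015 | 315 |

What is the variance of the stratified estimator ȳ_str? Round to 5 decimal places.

Var(ȳ_str) = Σₕ Wₕ²(1 − fₕ)sₕ²/nₕ with Wₕ = Nₕ/N, N = 14324.
65+: Wₕ = 0.19030997; term = 0.19030997²·(1 − 0.11445341)·940.9/312 = 0.096721577.
55–64: Wₕ = 0.80969003; term = 0.80969003²·(1 − 0.08751509)·315/1015 = 0.18565549.
Sum = 0.28237707.

0.28238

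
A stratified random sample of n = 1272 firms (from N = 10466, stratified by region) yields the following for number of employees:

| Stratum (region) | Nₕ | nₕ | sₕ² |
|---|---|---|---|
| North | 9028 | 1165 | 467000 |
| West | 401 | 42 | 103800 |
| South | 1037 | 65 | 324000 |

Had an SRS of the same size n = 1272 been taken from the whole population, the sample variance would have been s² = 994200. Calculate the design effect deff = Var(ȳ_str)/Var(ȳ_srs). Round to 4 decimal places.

0.4499

Var(ȳ_str) = Σ Wₕ²(1−fₕ)sₕ²/nₕ with Wₕ = Nₕ/10466:
  North: (9028/10466)²·(1−1165/9028)·467000/1165 = 259.78216
  West: (401/10466)²·(1−42/401)·103800/42 = 3.2480703
  South: (1037/10466)²·(1−65/1037)·324000/65 = 45.868571
  → Var(ȳ_str) = 308.8988.
Var(ȳ_srs) = (1 − 1272/10466)·994200/1272 = 686.61046.
deff = 308.8988 / 686.61046 = 0.4499.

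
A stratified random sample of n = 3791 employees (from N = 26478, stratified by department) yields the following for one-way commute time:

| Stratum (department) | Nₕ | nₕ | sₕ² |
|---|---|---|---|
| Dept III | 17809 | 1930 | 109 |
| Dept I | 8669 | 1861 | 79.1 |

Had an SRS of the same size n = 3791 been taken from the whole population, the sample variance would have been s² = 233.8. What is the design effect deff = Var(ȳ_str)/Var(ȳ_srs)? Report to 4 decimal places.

Var(ȳ_str) = Σ Wₕ²(1−fₕ)sₕ²/nₕ with Wₕ = Nₕ/26478:
  Dept III: (17809/26478)²·(1−1930/17809)·109/1930 = 0.022780409
  Dept I: (8669/26478)²·(1−1861/8669)·79.1/1861 = 0.0035780657
  → Var(ȳ_str) = 0.026358475.
Var(ȳ_srs) = (1 − 3791/26478)·233.8/3791 = 0.05284241.
deff = 0.026358475 / 0.05284241 = 0.4988.

0.4988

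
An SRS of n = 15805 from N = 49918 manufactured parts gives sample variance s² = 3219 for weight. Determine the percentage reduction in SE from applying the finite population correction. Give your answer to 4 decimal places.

17.3332

f = n/N = 15805/49918 = 0.31661926.
SE_no-fpc = √(s²/n) = 0.45129782; SE_fpc = √((1−f)s²/n) = 0.37307368.
Ratio = √(1−f) = 0.82666846. Reduction = 100·(1 − 0.82666846) = 17.3332%.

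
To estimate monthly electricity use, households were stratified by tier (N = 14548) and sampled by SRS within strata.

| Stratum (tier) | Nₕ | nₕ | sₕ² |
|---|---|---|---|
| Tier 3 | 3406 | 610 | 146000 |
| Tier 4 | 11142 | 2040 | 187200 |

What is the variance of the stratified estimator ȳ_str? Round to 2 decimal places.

Var(ȳ_str) = Σₕ Wₕ²(1 − fₕ)sₕ²/nₕ with Wₕ = Nₕ/N, N = 14548.
Tier 3: Wₕ = 0.23412153; term = 0.23412153²·(1 − 0.17909571)·146000/610 = 10.769567.
Tier 4: Wₕ = 0.76587847; term = 0.76587847²·(1 − 0.18309101)·187200/2040 = 43.971277.
Sum = 54.740844.

54.74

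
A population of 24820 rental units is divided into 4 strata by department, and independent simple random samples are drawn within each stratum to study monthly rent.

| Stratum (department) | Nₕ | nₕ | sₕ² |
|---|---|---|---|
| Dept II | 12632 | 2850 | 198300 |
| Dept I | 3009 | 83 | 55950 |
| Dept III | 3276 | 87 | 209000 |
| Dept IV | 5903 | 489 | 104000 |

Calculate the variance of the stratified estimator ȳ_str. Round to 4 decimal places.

Var(ȳ_str) = Σₕ Wₕ²(1 − fₕ)sₕ²/nₕ with Wₕ = Nₕ/N, N = 24820.
Dept II: Wₕ = 0.50894440; term = 0.50894440²·(1 − 0.22561748)·198300/2850 = 13.956421.
Dept I: Wₕ = 0.12123288; term = 0.12123288²·(1 − 0.02758391)·55950/83 = 9.6341844.
Dept III: Wₕ = 0.13199033; term = 0.13199033²·(1 − 0.02655678)·209000/87 = 40.740081.
Dept IV: Wₕ = 0.23783239; term = 0.23783239²·(1 − 0.08283923)·104000/489 = 11.033466.
Sum = 75.364152.

75.3642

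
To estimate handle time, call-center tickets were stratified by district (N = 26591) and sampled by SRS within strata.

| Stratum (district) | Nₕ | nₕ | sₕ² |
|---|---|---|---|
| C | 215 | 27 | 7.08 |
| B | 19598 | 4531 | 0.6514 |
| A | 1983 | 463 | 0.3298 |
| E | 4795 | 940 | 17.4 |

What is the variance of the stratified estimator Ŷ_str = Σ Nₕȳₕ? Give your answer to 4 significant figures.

397400

Var(Ŷ_str) = Σₕ Nₕ²(1 − fₕ)sₕ²/nₕ.
C: 215²·(1 − 27/215)·7.08/27 = 10599.022.
B: 19598²·(1 − 4531/19598)·0.6514/4531 = 42451.421.
A: 1983²·(1 − 463/1983)·0.3298/463 = 2147.0194.
E: 4795²·(1 − 940/4795)·17.4/940 = 342164.06.
Sum = 397361.52.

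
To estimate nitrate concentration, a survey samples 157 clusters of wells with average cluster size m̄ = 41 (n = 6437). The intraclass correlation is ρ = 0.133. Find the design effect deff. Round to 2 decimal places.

deff = 1 + (41 − 1)·0.133 = 1 + 5.32 = 6.32.

6.32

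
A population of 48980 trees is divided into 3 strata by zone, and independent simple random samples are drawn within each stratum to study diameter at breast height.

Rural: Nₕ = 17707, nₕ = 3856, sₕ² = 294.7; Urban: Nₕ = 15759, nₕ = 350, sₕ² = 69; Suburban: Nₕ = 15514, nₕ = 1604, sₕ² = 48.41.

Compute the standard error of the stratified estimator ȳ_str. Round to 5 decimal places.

Var(ȳ_str) = Σₕ Wₕ²(1 − fₕ)sₕ²/nₕ with Wₕ = Nₕ/N, N = 48980.
Rural: Wₕ = 0.36151490; term = 0.36151490²·(1 − 0.21776698)·294.7/3856 = 0.007813249.
Urban: Wₕ = 0.32174357; term = 0.32174357²·(1 − 0.02220953)·69/350 = 0.019954764.
Suburban: Wₕ = 0.31674153; term = 0.31674153²·(1 − 0.10339049)·48.41/1604 = 0.002714839.
Sum = 0.030482852.
SE = √(0.030482852) = 0.17459.

0.17459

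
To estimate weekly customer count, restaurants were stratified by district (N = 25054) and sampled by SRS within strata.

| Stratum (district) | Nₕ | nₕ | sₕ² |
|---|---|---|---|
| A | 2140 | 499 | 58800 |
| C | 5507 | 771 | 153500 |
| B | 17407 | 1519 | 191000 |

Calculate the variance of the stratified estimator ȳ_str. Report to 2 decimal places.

Var(ȳ_str) = Σₕ Wₕ²(1 − fₕ)sₕ²/nₕ with Wₕ = Nₕ/N, N = 25054.
A: Wₕ = 0.08541550; term = 0.08541550²·(1 − 0.23317757)·58800/499 = 0.65924218.
C: Wₕ = 0.21980522; term = 0.21980522²·(1 − 0.14000363)·153500/771 = 8.2723067.
B: Wₕ = 0.69477928; term = 0.69477928²·(1 − 0.08726374)·191000/1519 = 55.400618.
Sum = 64.332167.

64.33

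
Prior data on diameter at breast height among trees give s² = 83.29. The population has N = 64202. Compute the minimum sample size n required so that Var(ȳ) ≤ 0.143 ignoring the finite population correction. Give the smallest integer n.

Without fpc, n₀ = s²/D = 83.29/0.143 = 582.4476.
Rounding up, n = 583.

583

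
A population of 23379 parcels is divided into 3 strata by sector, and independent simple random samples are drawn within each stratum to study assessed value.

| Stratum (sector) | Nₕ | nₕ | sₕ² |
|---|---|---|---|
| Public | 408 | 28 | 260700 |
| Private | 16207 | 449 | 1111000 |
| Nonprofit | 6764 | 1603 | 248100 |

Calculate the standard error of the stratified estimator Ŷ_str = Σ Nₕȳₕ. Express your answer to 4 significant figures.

799200

Var(Ŷ_str) = Σₕ Nₕ²(1 − fₕ)sₕ²/nₕ.
Public: 408²·(1 − 28/408)·260700/28 = 1.4435331 × 10^9.
Private: 16207²·(1 − 449/16207)·1111000/449 = 6.319336 × 10^11.
Nonprofit: 6764²·(1 − 1603/6764)·248100/1603 = 5.4029469 × 10^9.
Sum = 6.3878008 × 10^11.
SE = √(6.3878008 × 10^11) = 799200.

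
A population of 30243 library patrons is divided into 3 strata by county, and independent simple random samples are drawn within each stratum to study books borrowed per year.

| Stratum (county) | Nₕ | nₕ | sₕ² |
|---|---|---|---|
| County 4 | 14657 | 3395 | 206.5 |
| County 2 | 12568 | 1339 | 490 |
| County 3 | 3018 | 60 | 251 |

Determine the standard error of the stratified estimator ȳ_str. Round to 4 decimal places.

0.3290

Var(ȳ_str) = Σₕ Wₕ²(1 − fₕ)sₕ²/nₕ with Wₕ = Nₕ/N, N = 30243.
County 4: Wₕ = 0.48464107; term = 0.48464107²·(1 − 0.23162994)·206.5/3395 = 0.010977189.
County 2: Wₕ = 0.41556724; term = 0.41556724²·(1 − 0.10654042)·490/1339 = 0.056464179.
County 3: Wₕ = 0.09979169; term = 0.09979169²·(1 − 0.01988072)·251/60 = 0.040831011.
Sum = 0.10827238.
SE = √(0.10827238) = 0.3290.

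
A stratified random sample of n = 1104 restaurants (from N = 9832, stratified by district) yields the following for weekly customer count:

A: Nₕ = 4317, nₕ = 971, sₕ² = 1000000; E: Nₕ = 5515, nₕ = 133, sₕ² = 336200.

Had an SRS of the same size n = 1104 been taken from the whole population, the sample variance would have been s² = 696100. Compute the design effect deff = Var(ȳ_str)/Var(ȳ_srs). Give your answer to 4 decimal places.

Var(ȳ_str) = Σ Wₕ²(1−fₕ)sₕ²/nₕ with Wₕ = Nₕ/9832:
  A: (4317/9832)²·(1−971/4317)·1000000/971 = 153.88809
  E: (5515/9832)²·(1−133/5515)·336200/133 = 776.1605
  → Var(ȳ_str) = 930.04859.
Var(ȳ_srs) = (1 − 1104/9832)·696100/1104 = 559.72593.
deff = 930.04859 / 559.72593 = 1.6616.

1.6616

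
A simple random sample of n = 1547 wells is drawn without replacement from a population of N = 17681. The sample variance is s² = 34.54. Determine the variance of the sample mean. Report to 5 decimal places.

Under SRS without replacement, Var(ȳ) = (1 − f)·s²/n with f = n/N = 1547/17681 = 0.08749505.
Var(ȳ) = (1 − 0.08749505)·34.54/1547 = 0.91250495·0.022327085 = 0.020373575.

0.02037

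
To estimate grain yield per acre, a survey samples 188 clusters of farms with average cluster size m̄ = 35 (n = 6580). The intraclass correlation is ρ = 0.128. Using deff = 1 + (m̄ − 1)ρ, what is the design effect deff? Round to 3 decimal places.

deff = 1 + (35 − 1)·0.128 = 1 + 4.352 = 5.352.

5.352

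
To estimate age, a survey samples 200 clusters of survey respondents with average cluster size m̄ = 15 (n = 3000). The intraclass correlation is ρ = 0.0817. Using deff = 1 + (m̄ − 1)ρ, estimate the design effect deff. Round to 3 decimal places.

2.144

deff = 1 + (15 − 1)·0.0817 = 1 + 1.1438 = 2.1438.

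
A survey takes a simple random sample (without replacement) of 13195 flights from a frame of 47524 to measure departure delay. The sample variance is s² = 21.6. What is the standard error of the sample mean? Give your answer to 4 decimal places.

0.0344

Under SRS without replacement, Var(ȳ) = (1 − f)·s²/n with f = n/N = 13195/47524 = 0.27764919.
Var(ȳ) = (1 − 0.27764919)·21.6/13195 = 0.72235081·0.0016369837 = 0.0011824765.
SE(ȳ) = √(0.0011824765) = 0.0344.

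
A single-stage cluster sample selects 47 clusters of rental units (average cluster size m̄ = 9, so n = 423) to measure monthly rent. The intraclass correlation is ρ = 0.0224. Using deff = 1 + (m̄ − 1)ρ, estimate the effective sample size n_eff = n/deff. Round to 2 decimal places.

deff = 1 + (9 − 1)·0.0224 = 1 + 0.1792 = 1.1792.
n_eff = 423 / 1.1792 = 358.72.

358.72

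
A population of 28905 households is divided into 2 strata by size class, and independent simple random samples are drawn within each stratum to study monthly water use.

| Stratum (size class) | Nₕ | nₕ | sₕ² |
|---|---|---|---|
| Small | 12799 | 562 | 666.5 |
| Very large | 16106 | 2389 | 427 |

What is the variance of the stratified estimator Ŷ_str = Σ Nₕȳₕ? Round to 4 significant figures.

2.252 × 10^8

Var(Ŷ_str) = Σₕ Nₕ²(1 − fₕ)sₕ²/nₕ.
Small: 12799²·(1 − 562/12799)·666.5/562 = 1.8574402 × 10^8.
Very large: 16106²·(1 − 2389/16106)·427/2389 = 3.9487402 × 10^7.
Sum = 2.2523142 × 10^8.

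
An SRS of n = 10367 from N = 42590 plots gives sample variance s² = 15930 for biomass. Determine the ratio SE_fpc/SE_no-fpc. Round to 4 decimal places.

0.8698

f = n/N = 10367/42590 = 0.24341395.
SE_no-fpc = √(s²/n) = 1.2395993; SE_fpc = √((1−f)s²/n) = 1.0782277.
Ratio = √(1−f) = 0.86981955.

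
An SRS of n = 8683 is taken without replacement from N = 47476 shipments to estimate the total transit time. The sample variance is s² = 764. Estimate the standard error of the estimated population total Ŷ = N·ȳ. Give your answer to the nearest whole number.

12730

Var(Ŷ) = N²·Var(ȳ) = N²·(1 − n/N)·s²/n.
f = 8683/47476 = 0.18289241; Var(ȳ) = 0.81710759·764/8683 = 0.071895681.
Var(Ŷ) = 47476² · 0.071895681 = 1.6205075 × 10^8.
SE(Ŷ) = √(1.6205075 × 10^8) = 12730.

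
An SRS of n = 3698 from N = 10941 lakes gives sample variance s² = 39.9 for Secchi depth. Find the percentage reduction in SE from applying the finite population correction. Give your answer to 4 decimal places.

18.6363

f = n/N = 3698/10941 = 0.33799470.
SE_no-fpc = √(s²/n) = 0.10387308; SE_fpc = √((1−f)s²/n) = 0.084514987.
Ratio = √(1−f) = 0.81363708. Reduction = 100·(1 − 0.81363708) = 18.6363%.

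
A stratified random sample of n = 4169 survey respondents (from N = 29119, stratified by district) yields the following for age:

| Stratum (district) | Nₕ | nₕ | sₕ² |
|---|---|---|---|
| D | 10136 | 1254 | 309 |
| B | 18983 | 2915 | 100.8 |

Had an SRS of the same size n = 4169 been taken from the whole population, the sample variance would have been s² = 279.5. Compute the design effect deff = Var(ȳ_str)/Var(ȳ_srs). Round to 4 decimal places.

0.6720

Var(ȳ_str) = Σ Wₕ²(1−fₕ)sₕ²/nₕ with Wₕ = Nₕ/29119:
  D: (10136/29119)²·(1−1254/10136)·309/1254 = 0.026162871
  B: (18983/29119)²·(1−2915/18983)·100.8/2915 = 0.012439294
  → Var(ȳ_str) = 0.038602165.
Var(ȳ_srs) = (1 − 4169/29119)·279.5/4169 = 0.057443912.
deff = 0.038602165 / 0.057443912 = 0.6720.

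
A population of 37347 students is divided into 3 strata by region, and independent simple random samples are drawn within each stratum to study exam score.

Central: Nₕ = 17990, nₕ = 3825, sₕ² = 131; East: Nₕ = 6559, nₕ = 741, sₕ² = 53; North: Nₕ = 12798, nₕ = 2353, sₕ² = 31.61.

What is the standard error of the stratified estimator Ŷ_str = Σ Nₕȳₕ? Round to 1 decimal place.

Var(Ŷ_str) = Σₕ Nₕ²(1 − fₕ)sₕ²/nₕ.
Central: 17990²·(1 − 3825/17990)·131/3825 = 8.7274546 × 10^6.
East: 6559²·(1 − 741/6559)·53/741 = 2.7294115 × 10^6.
North: 12798²·(1 − 2353/12798)·31.61/2353 = 1.79578 × 10^6.
Sum = 1.3252646 × 10^7.
SE = √(1.3252646 × 10^7) = 3640.4.

3640.4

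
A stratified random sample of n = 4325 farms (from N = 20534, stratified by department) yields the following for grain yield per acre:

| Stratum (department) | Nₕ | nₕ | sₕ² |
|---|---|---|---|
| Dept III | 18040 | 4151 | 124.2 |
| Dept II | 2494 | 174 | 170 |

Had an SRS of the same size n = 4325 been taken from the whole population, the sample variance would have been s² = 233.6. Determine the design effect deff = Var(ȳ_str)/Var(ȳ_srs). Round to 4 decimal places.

Var(ȳ_str) = Σ Wₕ²(1−fₕ)sₕ²/nₕ with Wₕ = Nₕ/20534:
  Dept III: (18040/20534)²·(1−4151/18040)·124.2/4151 = 0.017779898
  Dept II: (2494/20534)²·(1−174/2494)·170/174 = 0.013407166
  → Var(ȳ_str) = 0.031187064.
Var(ȳ_srs) = (1 − 4325/20534)·233.6/4325 = 0.042635307.
deff = 0.031187064 / 0.042635307 = 0.7315.

0.7315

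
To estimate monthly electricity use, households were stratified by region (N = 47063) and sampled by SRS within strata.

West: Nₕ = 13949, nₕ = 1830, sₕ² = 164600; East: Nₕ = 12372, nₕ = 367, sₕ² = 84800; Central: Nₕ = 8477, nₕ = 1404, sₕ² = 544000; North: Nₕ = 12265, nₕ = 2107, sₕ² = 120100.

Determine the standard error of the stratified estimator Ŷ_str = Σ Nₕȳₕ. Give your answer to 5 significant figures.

Var(Ŷ_str) = Σₕ Nₕ²(1 − fₕ)sₕ²/nₕ.
West: 13949²·(1 − 1830/13949)·164600/1830 = 1.5205076 × 10^10.
East: 12372²·(1 − 367/12372)·84800/367 = 3.4318782 × 10^10.
Central: 8477²·(1 − 1404/8477)·544000/1404 = 2.323152 × 10^10.
North: 12265²·(1 − 2107/12265)·120100/2107 = 7.1015677 × 10^9.
Sum = 7.9856946 × 10^10.
SE = √(7.9856946 × 10^10) = 282590.

282590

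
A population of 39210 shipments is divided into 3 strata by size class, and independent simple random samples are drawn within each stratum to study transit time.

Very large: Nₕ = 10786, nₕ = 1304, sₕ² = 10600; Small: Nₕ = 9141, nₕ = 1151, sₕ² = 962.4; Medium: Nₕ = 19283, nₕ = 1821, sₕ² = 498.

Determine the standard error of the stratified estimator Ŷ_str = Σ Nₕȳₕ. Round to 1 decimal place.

31376.9

Var(Ŷ_str) = Σₕ Nₕ²(1 − fₕ)sₕ²/nₕ.
Very large: 10786²·(1 − 1304/10786)·10600/1304 = 8.3135907 × 10^8.
Small: 9141²·(1 − 1151/9141)·962.4/1151 = 6.1068996 × 10^7.
Medium: 19283²·(1 − 1821/19283)·498/1821 = 9.2084807 × 10^7.
Sum = 9.8451287 × 10^8.
SE = √(9.8451287 × 10^8) = 31376.9.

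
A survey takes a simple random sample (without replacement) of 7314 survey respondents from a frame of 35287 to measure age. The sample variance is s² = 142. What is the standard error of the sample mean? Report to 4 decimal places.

Under SRS without replacement, Var(ȳ) = (1 − f)·s²/n with f = n/N = 7314/35287 = 0.20727180.
Var(ȳ) = (1 − 0.20727180)·142/7314 = 0.79272820·0.019414821 = 0.015390676.
SE(ȳ) = √(0.015390676) = 0.1241.

0.1241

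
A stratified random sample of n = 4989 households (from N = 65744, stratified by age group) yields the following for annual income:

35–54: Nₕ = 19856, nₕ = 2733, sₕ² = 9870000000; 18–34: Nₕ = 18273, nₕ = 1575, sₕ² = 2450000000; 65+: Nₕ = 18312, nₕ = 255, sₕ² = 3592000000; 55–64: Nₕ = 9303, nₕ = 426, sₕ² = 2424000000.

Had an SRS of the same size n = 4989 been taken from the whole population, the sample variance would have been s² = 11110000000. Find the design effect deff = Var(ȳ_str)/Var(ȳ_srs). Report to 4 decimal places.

Var(ȳ_str) = Σ Wₕ²(1−fₕ)sₕ²/nₕ with Wₕ = Nₕ/65744:
  35–54: (19856/65744)²·(1−2733/19856)·9870000000/2733 = 284077.54
  18–34: (18273/65744)²·(1−1575/18273)·2450000000/1575 = 109811.44
  65+: (18312/65744)²·(1−255/18312)·3592000000/255 = 1.0776191 × 10^6
  55–64: (9303/65744)²·(1−426/9303)·2424000000/426 = 108717.64
  → Var(ȳ_str) = 1.5802257 × 10^6.
Var(ȳ_srs) = (1 − 4989/65744)·11110000000/4989 = 2.0579104 × 10^6.
deff = (1.5802257 × 10^6) / (2.0579104 × 10^6) = 0.7679.

0.7679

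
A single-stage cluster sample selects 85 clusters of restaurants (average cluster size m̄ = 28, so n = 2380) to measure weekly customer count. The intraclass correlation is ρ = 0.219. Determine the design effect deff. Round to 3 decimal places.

deff = 1 + (28 − 1)·0.219 = 1 + 5.913 = 6.913.

6.913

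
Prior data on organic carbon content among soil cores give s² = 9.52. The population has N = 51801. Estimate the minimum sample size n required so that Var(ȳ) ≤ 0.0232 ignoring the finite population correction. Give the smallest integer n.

411

Without fpc, n₀ = s²/D = 9.52/0.0232 = 410.3448.
Rounding up, n = 411.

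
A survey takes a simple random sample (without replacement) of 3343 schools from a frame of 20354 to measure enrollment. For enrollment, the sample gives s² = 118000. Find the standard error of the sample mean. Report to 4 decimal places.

Under SRS without replacement, Var(ȳ) = (1 − f)·s²/n with f = n/N = 3343/20354 = 0.16424290.
Var(ȳ) = (1 − 0.16424290)·118000/3343 = 0.83575710·35.297637 = 29.500251.
SE(ȳ) = √(29.500251) = 5.4314.

5.4314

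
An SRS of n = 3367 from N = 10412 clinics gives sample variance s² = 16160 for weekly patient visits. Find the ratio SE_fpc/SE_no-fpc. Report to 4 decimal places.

f = n/N = 3367/10412 = 0.32337687.
SE_no-fpc = √(s²/n) = 2.1907818; SE_fpc = √((1−f)s²/n) = 1.8020737.
Ratio = √(1−f) = 0.82257105.

0.8226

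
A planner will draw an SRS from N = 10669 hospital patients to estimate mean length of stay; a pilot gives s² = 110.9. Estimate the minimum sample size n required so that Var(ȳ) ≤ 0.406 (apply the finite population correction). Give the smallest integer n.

267

Without fpc, n₀ = s²/D = 110.9/0.406 = 273.1527.
With fpc, (1 − n/N)·s²/n ≤ D requires n ≥ n₀/(1 + n₀/N) = 273.1527/(1 + 273.1527/10669) = 266.3339.
Rounding up, n = 267.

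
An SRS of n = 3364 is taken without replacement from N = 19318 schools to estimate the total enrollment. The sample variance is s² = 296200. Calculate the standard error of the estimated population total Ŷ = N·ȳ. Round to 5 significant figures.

164730

Var(Ŷ) = N²·Var(ȳ) = N²·(1 − n/N)·s²/n.
f = 3364/19318 = 0.17413811; Var(ȳ) = 0.82586189·296200/3364 = 72.71709.
Var(Ŷ) = 19318² · 72.71709 = 2.7136936 × 10^10.
SE(Ŷ) = √(2.7136936 × 10^10) = 164730.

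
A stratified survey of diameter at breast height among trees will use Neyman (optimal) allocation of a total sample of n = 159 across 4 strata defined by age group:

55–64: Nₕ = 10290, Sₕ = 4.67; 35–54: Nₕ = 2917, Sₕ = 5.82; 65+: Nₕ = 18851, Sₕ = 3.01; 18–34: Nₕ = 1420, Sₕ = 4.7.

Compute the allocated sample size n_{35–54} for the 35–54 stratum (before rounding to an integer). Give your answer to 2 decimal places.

Neyman allocation: nₕ = n·NₕSₕ / Σⱼ NⱼSⱼ.
Σ NⱼSⱼ = 10290·4.67 + 2917·5.82 + 18851·3.01 + 1420·4.7 = 128446.75.
n_{35–54} = 159·2917·5.82 / 128446.75 = 21.02.

21.02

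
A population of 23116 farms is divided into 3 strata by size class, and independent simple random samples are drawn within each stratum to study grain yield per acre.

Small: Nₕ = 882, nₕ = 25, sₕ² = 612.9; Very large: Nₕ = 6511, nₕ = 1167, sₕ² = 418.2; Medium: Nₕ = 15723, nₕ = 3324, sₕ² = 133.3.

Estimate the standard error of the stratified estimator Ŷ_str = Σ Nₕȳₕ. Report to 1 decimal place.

Var(Ŷ_str) = Σₕ Nₕ²(1 − fₕ)sₕ²/nₕ.
Small: 882²·(1 − 25/882)·612.9/25 = 1.8531007 × 10^7.
Very large: 6511²·(1 − 1167/6511)·418.2/1167 = 1.2468876 × 10^7.
Medium: 15723²·(1 − 3324/15723)·133.3/3324 = 7.8179198 × 10^6.
Sum = 3.8817803 × 10^7.
SE = √(3.8817803 × 10^7) = 6230.4.

6230.4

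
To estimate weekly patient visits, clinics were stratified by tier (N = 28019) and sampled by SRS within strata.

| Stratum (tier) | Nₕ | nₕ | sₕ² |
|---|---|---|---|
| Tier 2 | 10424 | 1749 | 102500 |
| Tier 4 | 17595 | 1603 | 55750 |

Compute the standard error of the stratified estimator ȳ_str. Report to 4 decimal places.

4.3836

Var(ȳ_str) = Σₕ Wₕ²(1 − fₕ)sₕ²/nₕ with Wₕ = Nₕ/N, N = 28019.
Tier 2: Wₕ = 0.37203326; term = 0.37203326²·(1 − 0.16778588)·102500/1749 = 6.7504493.
Tier 4: Wₕ = 0.62796674; term = 0.62796674²·(1 − 0.09110543)·55750/1603 = 12.465168.
Sum = 19.215617.
SE = √(19.215617) = 4.3836.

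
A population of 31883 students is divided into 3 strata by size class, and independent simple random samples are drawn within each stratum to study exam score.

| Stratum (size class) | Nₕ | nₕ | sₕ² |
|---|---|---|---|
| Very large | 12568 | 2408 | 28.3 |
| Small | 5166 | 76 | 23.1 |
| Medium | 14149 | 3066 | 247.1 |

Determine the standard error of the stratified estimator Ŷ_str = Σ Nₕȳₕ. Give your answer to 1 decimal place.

4704.4

Var(Ŷ_str) = Σₕ Nₕ²(1 − fₕ)sₕ²/nₕ.
Very large: 12568²·(1 − 2408/12568)·28.3/2408 = 1.500686 × 10^6.
Small: 5166²·(1 − 76/5166)·23.1/76 = 7.9922778 × 10^6.
Medium: 14149²·(1 − 3066/14149)·247.1/3066 = 1.2638155 × 10^7.
Sum = 2.2131119 × 10^7.
SE = √(2.2131119 × 10^7) = 4704.4.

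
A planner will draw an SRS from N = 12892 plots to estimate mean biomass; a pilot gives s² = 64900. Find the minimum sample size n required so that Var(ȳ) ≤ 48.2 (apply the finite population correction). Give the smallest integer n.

Without fpc, n₀ = s²/D = 64900/48.2 = 1346.4730.
With fpc, (1 − n/N)·s²/n ≤ D requires n ≥ n₀/(1 + n₀/N) = 1346.4730/(1 + 1346.4730/12892) = 1219.1427.
Rounding up, n = 1220.

1220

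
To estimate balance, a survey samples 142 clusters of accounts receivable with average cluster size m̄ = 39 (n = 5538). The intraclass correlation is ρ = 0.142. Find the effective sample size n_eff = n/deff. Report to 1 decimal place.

deff = 1 + (39 − 1)·0.142 = 1 + 5.396 = 6.396.
n_eff = 5538 / 6.396 = 865.9.

865.9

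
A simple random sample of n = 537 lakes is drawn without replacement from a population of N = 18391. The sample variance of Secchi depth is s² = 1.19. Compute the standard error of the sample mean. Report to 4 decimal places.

Under SRS without replacement, Var(ȳ) = (1 − f)·s²/n with f = n/N = 537/18391 = 0.02919906.
Var(ȳ) = (1 − 0.02919906)·1.19/537 = 0.97080094·0.0022160149 = 0.0021513093.
SE(ȳ) = √(0.0021513093) = 0.0464.

0.0464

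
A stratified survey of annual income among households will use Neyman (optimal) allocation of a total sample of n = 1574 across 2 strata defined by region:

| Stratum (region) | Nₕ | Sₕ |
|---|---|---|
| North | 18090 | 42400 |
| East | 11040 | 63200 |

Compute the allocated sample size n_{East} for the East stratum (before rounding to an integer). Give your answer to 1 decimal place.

749.8

Neyman allocation: nₕ = n·NₕSₕ / Σⱼ NⱼSⱼ.
Σ NⱼSⱼ = 18090·42400 + 11040·63200 = 1.464744 × 10^9.
n_{East} = 1574·11040·63200 / (1.464744 × 10^9) = 749.8.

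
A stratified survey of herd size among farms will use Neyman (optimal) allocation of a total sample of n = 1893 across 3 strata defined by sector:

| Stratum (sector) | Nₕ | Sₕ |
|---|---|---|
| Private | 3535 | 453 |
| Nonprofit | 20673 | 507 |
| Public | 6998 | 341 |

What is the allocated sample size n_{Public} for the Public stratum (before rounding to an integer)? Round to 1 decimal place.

312.2

Neyman allocation: nₕ = n·NₕSₕ / Σⱼ NⱼSⱼ.
Σ NⱼSⱼ = 3535·453 + 20673·507 + 6998·341 = 1.4468884 × 10^7.
n_{Public} = 1893·6998·341 / (1.4468884 × 10^7) = 312.2.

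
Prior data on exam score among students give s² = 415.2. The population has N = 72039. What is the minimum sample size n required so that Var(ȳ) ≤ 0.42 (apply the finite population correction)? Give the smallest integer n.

976

Without fpc, n₀ = s²/D = 415.2/0.42 = 988.5714.
With fpc, (1 − n/N)·s²/n ≤ D requires n ≥ n₀/(1 + n₀/N) = 988.5714/(1 + 988.5714/72039) = 975.1891.
Rounding up, n = 976.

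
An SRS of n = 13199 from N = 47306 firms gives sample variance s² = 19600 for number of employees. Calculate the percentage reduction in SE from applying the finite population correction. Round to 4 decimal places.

f = n/N = 13199/47306 = 0.27901323.
SE_no-fpc = √(s²/n) = 1.2185898; SE_fpc = √((1−f)s²/n) = 1.034716.
Ratio = √(1−f) = 0.84910940. Reduction = 100·(1 − 0.84910940) = 15.0891%.

15.0891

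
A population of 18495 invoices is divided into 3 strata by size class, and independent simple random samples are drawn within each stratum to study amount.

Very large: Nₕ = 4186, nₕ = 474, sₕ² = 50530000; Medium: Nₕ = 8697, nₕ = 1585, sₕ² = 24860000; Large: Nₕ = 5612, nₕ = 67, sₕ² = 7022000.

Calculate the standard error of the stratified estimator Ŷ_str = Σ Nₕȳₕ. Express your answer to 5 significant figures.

Var(Ŷ_str) = Σₕ Nₕ²(1 − fₕ)sₕ²/nₕ.
Very large: 4186²·(1 − 474/4186)·50530000/474 = 1.6564493 × 10^12.
Medium: 8697²·(1 − 1585/8697)·24860000/1585 = 9.7013702 × 10^11.
Large: 5612²·(1 − 67/5612)·7022000/67 = 3.2614088 × 10^12.
Sum = 5.8879951 × 10^12.
SE = √(5.8879951 × 10^12) = 2.4265 × 10^6.

2.4265 × 10^6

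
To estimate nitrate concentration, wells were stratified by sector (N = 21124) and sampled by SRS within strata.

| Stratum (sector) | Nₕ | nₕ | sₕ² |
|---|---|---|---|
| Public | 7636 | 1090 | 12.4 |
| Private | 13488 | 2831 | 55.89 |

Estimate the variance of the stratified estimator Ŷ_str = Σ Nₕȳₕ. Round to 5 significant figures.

Var(Ŷ_str) = Σₕ Nₕ²(1 − fₕ)sₕ²/nₕ.
Public: 7636²·(1 − 1090/7636)·12.4/1090 = 568639.61.
Private: 13488²·(1 − 2831/13488)·55.89/2831 = 2.8377672 × 10^6.
Sum = 3.4064068 × 10^6.

3.4064 × 10^6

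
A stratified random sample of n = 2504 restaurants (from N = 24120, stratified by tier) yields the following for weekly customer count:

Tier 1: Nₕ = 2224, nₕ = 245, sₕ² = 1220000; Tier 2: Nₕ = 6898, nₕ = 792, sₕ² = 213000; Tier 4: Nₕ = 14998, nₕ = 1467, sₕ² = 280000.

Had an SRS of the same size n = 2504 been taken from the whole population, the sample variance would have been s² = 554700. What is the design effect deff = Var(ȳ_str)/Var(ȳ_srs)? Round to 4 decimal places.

0.6232

Var(ȳ_str) = Σ Wₕ²(1−fₕ)sₕ²/nₕ with Wₕ = Nₕ/24120:
  Tier 1: (2224/24120)²·(1−245/2224)·1220000/245 = 37.67209
  Tier 2: (6898/24120)²·(1−792/6898)·213000/792 = 19.470621
  Tier 4: (14998/24120)²·(1−1467/14998)·280000/1467 = 66.578891
  → Var(ȳ_str) = 123.7216.
Var(ȳ_srs) = (1 − 2504/24120)·554700/2504 = 198.52805.
deff = 123.7216 / 198.52805 = 0.6232.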